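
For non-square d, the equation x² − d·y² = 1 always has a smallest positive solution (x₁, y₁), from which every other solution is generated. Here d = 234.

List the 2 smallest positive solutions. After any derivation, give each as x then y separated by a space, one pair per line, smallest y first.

√234 → a₀=15, period (3,2,1,2,1,2,3,30); ℓ=8 even so k=7
step 0: (15, 1)  from 15·(1,0) + (0,1)
…
step 3: (153, 10)  from 1·(107,7) + (46,3)
…
step 6: (1545, 101)  from 2·(566,37) + (413,27)
step 7: (5201, 340)  from 3·(1545,101) + (566,37)
(x₁, y₁) = (5201, 340);  5201² − 234·340² = 1 ✓
(x_2, y_2) = (5201·5201 + 234·340·340, 5201·340 + 340·5201) = (54100801, 3536680)

5201 340
54100801 3536680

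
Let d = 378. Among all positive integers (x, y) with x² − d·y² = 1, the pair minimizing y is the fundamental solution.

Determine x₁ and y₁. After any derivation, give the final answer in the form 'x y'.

d=378: √d = [19; 2,3,1,4,1,3,2,38] (ℓ=8, even), read p_7/q_7
step 0: (19, 1)  from 19·(1,0) + (0,1)
…
step 2: (136, 7)  from 3·(39,2) + (19,1)
step 3: (175, 9)  from 1·(136,7) + (39,2)
step 4: (836, 43)  from 4·(175,9) + (136,7)
step 5: (1011, 52)  from 1·(836,43) + (175,9)
step 6: (3869, 199)  from 3·(1011,52) + (836,43)
step 7: (8749, 450)  from 2·(3869,199) + (1011,52)
(x₁, y₁) = (8749, 450);  8749² − 378·450² = 1 ✓

8749 450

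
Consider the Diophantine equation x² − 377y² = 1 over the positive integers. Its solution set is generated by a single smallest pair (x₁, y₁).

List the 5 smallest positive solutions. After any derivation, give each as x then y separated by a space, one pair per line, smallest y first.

√377 → a₀=19, period (2,2,2,38); ℓ=4 even so k=3
step 0: (19, 1)  from 19·(1,0) + (0,1)
step 1: (39, 2)  from 2·(19,1) + (1,0)
step 2: (97, 5)  from 2·(39,2) + (19,1)
step 3: (233, 12)  from 2·(97,5) + (39,2)
(x₁, y₁) = (233, 12);  233² − 377·12² = 1 ✓
(x_2, y_2) = (233·233 + 377·12·12, 233·12 + 12·233) = (108577, 5592)
(x_3, y_3) = (233·108577 + 377·12·5592, 233·5592 + 12·108577) = (50596649, 2605860)
(x_4, y_4) = (233·50596649 + 377·12·2605860, 233·2605860 + 12·50596649) = (23577929857, 1214325168)
(x_5, y_5) = (233·23577929857 + 377·12·1214325168, 233·1214325168 + 12·23577929857) = (10987264716713, 565872922428)

233 12
108577 5592
50596649 2605860
23577929857 1214325168
10987264716713 565872922428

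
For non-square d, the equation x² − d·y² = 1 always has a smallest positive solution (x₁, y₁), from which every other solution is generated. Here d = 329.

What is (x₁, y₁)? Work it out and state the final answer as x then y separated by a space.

√329 = [18; 7,4,2,1,1,4,1,1,2,4,7,36, …], period ℓ=12 (even) → k=11
step 0: (18, 1)  from 18·(1,0) + (0,1)
…
step 3: (1179, 65)  from 2·(526,29) + (127,7)
step 4: (1705, 94)  from 1·(1179,65) + (526,29)
…
step 6: (13241, 730)  from 4·(2884,159) + (1705,94)
…
step 8: (29366, 1619)  from 1·(16125,889) + (13241,730)
step 9: (74857, 4127)  from 2·(29366,1619) + (16125,889)
step 10: (328794, 18127)  from 4·(74857,4127) + (29366,1619)
step 11: (2376415, 131016)  from 7·(328794,18127) + (74857,4127)
fundamental: x₁=2376415, y₁=131016  (since 5647348252225 − 329·17165192256 = 1)

2376415 131016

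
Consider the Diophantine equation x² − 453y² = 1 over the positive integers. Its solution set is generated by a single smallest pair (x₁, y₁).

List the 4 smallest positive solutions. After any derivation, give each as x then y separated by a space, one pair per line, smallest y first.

d=453: √d = [21; 3,1,1,10,14,10,1,1,3,42] (ℓ=10, even), read p_9/q_9
step 0: (21, 1)  from 21·(1,0) + (0,1)
…
step 3: (149, 7)  from 1·(85,4) + (64,3)
step 4: (1575, 74)  from 10·(149,7) + (85,4)
…
step 6: (223565, 10504)  from 10·(22199,1043) + (1575,74)
step 7: (245764, 11547)  from 1·(223565,10504) + (22199,1043)
step 8: (469329, 22051)  from 1·(245764,11547) + (223565,10504)
step 9: (1653751, 77700)  from 3·(469329,22051) + (245764,11547)
fundamental: x₁=1653751, y₁=77700  (since 2734892370001 − 453·6037290000 = 1)
(1653751+77700√453)^2 = 5469784740001 + 256992905400√453
(1653751+77700√453)^3 = 18091323967121133751 + 850004548596233100√453
(1653751+77700√453)^4 = 59837090203895614338960001 + 2811391744490881177810800√453

1653751 77700
5469784740001 256992905400
18091323967121133751 850004548596233100
59837090203895614338960001 2811391744490881177810800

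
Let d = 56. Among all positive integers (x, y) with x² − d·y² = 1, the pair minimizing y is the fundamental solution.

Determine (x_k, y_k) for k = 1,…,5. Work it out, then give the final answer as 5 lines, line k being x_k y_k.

15 2
449 60
13455 1798
403201 53880
12082575 1614602

d=56: √d = [7; 2,14] (ℓ=2, even), read p_1/q_1
a_0=7:  p_0=7·1+0=7,  q_0=7·0+1=1
a_1=2:  p_1=2·7+1=15,  q_1=2·1+0=2
(x₁, y₁) = (15, 2);  15² − 56·2² = 1 ✓
k=2:  x_2 = 15·15+56·2·2 = 449,  y_2 = 15·2+2·15 = 60
k=3:  x_3 = 15·449+56·2·60 = 13455,  y_3 = 15·60+2·449 = 1798
k=4:  x_4 = 15·13455+56·2·1798 = 403201,  y_4 = 15·1798+2·13455 = 53880
k=5:  x_5 = 15·403201+56·2·53880 = 12082575,  y_5 = 15·53880+2·403201 = 1614602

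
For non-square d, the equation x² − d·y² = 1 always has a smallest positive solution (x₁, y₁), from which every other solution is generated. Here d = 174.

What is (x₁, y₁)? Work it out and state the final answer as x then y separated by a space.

1451 110

d=174: √d = [13; 5,4,5,26] (ℓ=4, even), read p_3/q_3
k=0  a_k=13  p_k/q_k = 13/1
k=1  a_k=5  p_k/q_k = 66/5
k=2  a_k=4  p_k/q_k = 277/21
k=3  a_k=5  p_k/q_k = 1451/110
→ (1451, 110).  Check: 1451²=2105401, 174·110²=2105400, difference 1.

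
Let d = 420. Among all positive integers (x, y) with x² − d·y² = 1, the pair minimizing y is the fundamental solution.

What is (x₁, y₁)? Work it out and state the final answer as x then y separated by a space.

√420 = [20; 2,40, …], period ℓ=2 (even) → k=1
k=0  a_k=20  p_k/q_k = 20/1
k=1  a_k=2  p_k/q_k = 41/2
(x₁, y₁) = (41, 2);  41² − 420·2² = 1 ✓

41 2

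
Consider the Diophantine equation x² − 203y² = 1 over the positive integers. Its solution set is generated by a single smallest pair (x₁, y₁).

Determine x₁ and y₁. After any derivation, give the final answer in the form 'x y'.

√203 = [14; 4,28, …], period ℓ=2 (even) → k=1
step 0: (14, 1)  from 14·(1,0) + (0,1)
step 1: (57, 4)  from 4·(14,1) + (1,0)
→ (57, 4).  Check: 57²=3249, 203·4²=3248, difference 1.

57 4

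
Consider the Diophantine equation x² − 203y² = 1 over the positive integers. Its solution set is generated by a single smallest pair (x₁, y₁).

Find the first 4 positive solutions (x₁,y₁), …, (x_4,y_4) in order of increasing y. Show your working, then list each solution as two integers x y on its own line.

57 4
6497 456
740601 51980
84422017 5925264

[14; 4,28] for √203; ℓ=2 ⇒ convergent index 1
k=0  a_k=14  p_k/q_k = 14/1
k=1  a_k=4  p_k/q_k = 57/4
fundamental: x₁=57, y₁=4  (since 3249 − 203·16 = 1)
n=2: (57,4)∘(57,4) = (57·57+203·4·4, 57·4+4·57) = (6497,456)
n=3: (6497,456)∘(57,4) = (57·6497+203·4·456, 57·456+4·6497) = (740601,51980)
n=4: (740601,51980)∘(57,4) = (57·740601+203·4·51980, 57·51980+4·740601) = (84422017,5925264)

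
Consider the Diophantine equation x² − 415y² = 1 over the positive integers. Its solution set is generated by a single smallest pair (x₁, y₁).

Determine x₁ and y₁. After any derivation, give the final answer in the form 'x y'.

18412804 903849

[20; 2,1,2,4,6,…,1,2,40] for √415; ℓ=16 ⇒ convergent index 15
a_0=20:  p_0=20·1+0=20,  q_0=20·0+1=1
a_1=2:  p_1=2·20+1=41,  q_1=2·1+0=2
a_2=1:  p_2=1·41+20=61,  q_2=1·2+1=3
a_3=2:  p_3=2·61+41=163,  q_3=2·3+2=8
a_4=4:  p_4=4·163+61=713,  q_4=4·8+3=35
…
a_6=1:  p_6=1·4441+713=5154,  q_6=1·218+35=253
a_7=1:  p_7=1·5154+4441=9595,  q_7=1·253+218=471
a_8=3:  p_8=3·9595+5154=33939,  q_8=3·471+253=1666
a_9=1:  p_9=1·33939+9595=43534,  q_9=1·1666+471=2137
…
a_12=4:  p_12=4·508372+77473=2110961,  q_12=4·24955+3803=103623
a_13=2:  p_13=2·2110961+508372=4730294,  q_13=2·103623+24955=232201
a_14=1:  p_14=1·4730294+2110961=6841255,  q_14=1·232201+103623=335824
a_15=2:  p_15=2·6841255+4730294=18412804,  q_15=2·335824+232201=903849
fundamental: x₁=18412804, y₁=903849  (since 339031351142416 − 415·816943014801 = 1)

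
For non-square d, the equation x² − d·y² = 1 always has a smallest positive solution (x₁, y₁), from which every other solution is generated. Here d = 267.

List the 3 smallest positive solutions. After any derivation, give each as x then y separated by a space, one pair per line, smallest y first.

[16; 2,1,15,1,2,32] for √267; ℓ=6 ⇒ convergent index 5
k=0  a_k=16  p_k/q_k = 16/1
…
k=2  a_k=1  p_k/q_k = 49/3
…
k=4  a_k=1  p_k/q_k = 817/50
k=5  a_k=2  p_k/q_k = 2402/147
fundamental: x₁=2402, y₁=147  (since 5769604 − 267·21609 = 1)
k=2:  x_2 = 2402·2402+267·147·147 = 11539207,  y_2 = 2402·147+147·2402 = 706188
k=3:  x_3 = 2402·11539207+267·147·706188 = 55434348026,  y_3 = 2402·706188+147·11539207 = 3392527005

2402 147
11539207 706188
55434348026 3392527005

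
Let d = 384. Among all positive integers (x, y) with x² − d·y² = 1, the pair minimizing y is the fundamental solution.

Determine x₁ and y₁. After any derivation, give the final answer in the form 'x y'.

√384 = [19; 1,1,2,9,2,1,1,38, …], period ℓ=8 (even) → k=7
i=0: a=19 ⇒ p=19, q=1
i=1: a=1 ⇒ p=20, q=1
i=2: a=1 ⇒ p=39, q=2
…
i=4: a=9 ⇒ p=921, q=47
…
i=6: a=1 ⇒ p=2861, q=146
i=7: a=1 ⇒ p=4801, q=245
→ (4801, 245).  Check: 4801²=23049601, 384·245²=23049600, difference 1.

4801 245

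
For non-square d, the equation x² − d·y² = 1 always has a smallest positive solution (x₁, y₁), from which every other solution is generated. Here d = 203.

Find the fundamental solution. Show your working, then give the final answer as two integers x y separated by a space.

d=203: √d = [14; 4,28] (ℓ=2, even), read p_1/q_1
k=0  a_k=14  p_k/q_k = 14/1
k=1  a_k=4  p_k/q_k = 57/4
→ (57, 4).  Check: 57²=3249, 203·4²=3248, difference 1.

57 4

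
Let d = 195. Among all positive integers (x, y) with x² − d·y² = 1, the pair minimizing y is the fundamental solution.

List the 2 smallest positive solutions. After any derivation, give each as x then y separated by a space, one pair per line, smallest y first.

14 1
391 28

√195 → a₀=13, period (1,26); ℓ=2 even so k=1
step 0: (13, 1)  from 13·(1,0) + (0,1)
step 1: (14, 1)  from 1·(13,1) + (1,0)
(x₁, y₁) = (14, 1);  14² − 195·1² = 1 ✓
(14+1√195)^2 = 391 + 28√195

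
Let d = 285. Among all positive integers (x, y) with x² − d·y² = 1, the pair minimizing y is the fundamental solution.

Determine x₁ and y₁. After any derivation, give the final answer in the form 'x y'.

2431 144

d=285: √d = [16; 1,7,2,7,1,32] (ℓ=6, even), read p_5/q_5
i=0: a=16 ⇒ p=16, q=1
i=1: a=1 ⇒ p=17, q=1
…
i=4: a=7 ⇒ p=2144, q=127
i=5: a=1 ⇒ p=2431, q=144
→ (2431, 144).  Check: 2431²=5909761, 285·144²=5909760, difference 1.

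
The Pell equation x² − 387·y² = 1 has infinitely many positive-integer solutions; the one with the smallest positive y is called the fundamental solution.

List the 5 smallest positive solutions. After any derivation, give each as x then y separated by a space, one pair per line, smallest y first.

√387 = [19; 1,2,19,2,1,38, …], period ℓ=6 (even) → k=5
i=0: a=19 ⇒ p=19, q=1
i=1: a=1 ⇒ p=20, q=1
…
i=3: a=19 ⇒ p=1141, q=58
i=4: a=2 ⇒ p=2341, q=119
i=5: a=1 ⇒ p=3482, q=177
(x₁, y₁) = (3482, 177);  3482² − 387·177² = 1 ✓
k=2:  x_2 = 3482·3482+387·177·177 = 24248647,  y_2 = 3482·177+177·3482 = 1232628
k=3:  x_3 = 3482·24248647+387·177·1232628 = 168867574226,  y_3 = 3482·1232628+177·24248647 = 8584021215
k=4:  x_4 = 3482·168867574226+387·177·8584021215 = 1175993762661217,  y_4 = 3482·8584021215+177·168867574226 = 59779122508632
k=5:  x_5 = 3482·1175993762661217+387·177·59779122508632 = 8189620394305140962,  y_5 = 3482·59779122508632+177·1175993762661217 = 416301800566092033

3482 177
24248647 1232628
168867574226 8584021215
1175993762661217 59779122508632
8189620394305140962 416301800566092033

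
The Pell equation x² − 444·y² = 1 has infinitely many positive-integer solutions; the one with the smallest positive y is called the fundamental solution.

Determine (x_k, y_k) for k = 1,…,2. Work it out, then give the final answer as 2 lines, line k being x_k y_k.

295 14
174049 8260

[21; 14,42] for √444; ℓ=2 ⇒ convergent index 1
step 0: (21, 1)  from 21·(1,0) + (0,1)
step 1: (295, 14)  from 14·(21,1) + (1,0)
(x₁, y₁) = (295, 14);  295² − 444·14² = 1 ✓
k=2:  x_2 = 295·295+444·14·14 = 174049,  y_2 = 295·14+14·295 = 8260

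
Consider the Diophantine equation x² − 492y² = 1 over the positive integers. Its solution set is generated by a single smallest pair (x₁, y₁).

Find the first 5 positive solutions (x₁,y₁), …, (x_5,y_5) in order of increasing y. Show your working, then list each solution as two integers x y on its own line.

√492 → a₀=22, period (5,1,1,10,1,1,5,44); ℓ=8 even so k=7
k=0  a_k=22  p_k/q_k = 22/1
…
k=3  a_k=1  p_k/q_k = 244/11
k=4  a_k=10  p_k/q_k = 2573/116
…
k=6  a_k=1  p_k/q_k = 5390/243
k=7  a_k=5  p_k/q_k = 29767/1342
(x₁, y₁) = (29767, 1342);  29767² − 492·1342² = 1 ✓
(x_2, y_2) = (29767·29767 + 492·1342·1342, 29767·1342 + 1342·29767) = (1772148577, 79894628)
(x_3, y_3) = (29767·1772148577 + 492·1342·79894628, 29767·79894628 + 1342·1772148577) = (105503093353351, 4756446782010)
(x_4, y_4) = (29767·105503093353351 + 492·1342·4756446782010, 29767·4756446782010 + 1342·105503093353351) = (6281021157926249857, 283170302640288712)
(x_5, y_5) = (29767·6281021157926249857 + 492·1342·283170302640288712, 29767·283170302640288712 + 1342·6281021157926249857) = (373934313510478265633287, 16858260792630501398198)

29767 1342
1772148577 79894628
105503093353351 4756446782010
6281021157926249857 283170302640288712
373934313510478265633287 16858260792630501398198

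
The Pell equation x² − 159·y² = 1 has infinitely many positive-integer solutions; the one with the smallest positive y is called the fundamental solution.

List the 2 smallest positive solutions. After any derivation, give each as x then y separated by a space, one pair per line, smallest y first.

1324 105
3505951 278040

[12; 1,1,1,1,3,1,1,1,1,24] for √159; ℓ=10 ⇒ convergent index 9
i=0: a=12 ⇒ p=12, q=1
…
i=5: a=3 ⇒ p=227, q=18
i=6: a=1 ⇒ p=290, q=23
i=7: a=1 ⇒ p=517, q=41
i=8: a=1 ⇒ p=807, q=64
i=9: a=1 ⇒ p=1324, q=105
(x₁, y₁) = (1324, 105);  1324² − 159·105² = 1 ✓
(x_2, y_2) = (1324·1324 + 159·105·105, 1324·105 + 105·1324) = (3505951, 278040)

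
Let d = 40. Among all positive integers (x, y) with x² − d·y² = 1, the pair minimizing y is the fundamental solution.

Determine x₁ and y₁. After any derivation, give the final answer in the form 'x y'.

19 3

√40 = [6; 3,12, …], period ℓ=2 (even) → k=1
a_0=6:  p_0=6·1+0=6,  q_0=6·0+1=1
a_1=3:  p_1=3·6+1=19,  q_1=3·1+0=3
→ (19, 3).  Check: 19²=361, 40·3²=360, difference 1.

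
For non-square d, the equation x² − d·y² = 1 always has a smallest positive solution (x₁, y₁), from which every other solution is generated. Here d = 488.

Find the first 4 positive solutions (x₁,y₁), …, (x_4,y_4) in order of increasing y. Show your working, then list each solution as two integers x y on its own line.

√488 = [22; 11,44, …], period ℓ=2 (even) → k=1
a_0=22:  p_0=22·1+0=22,  q_0=22·0+1=1
a_1=11:  p_1=11·22+1=243,  q_1=11·1+0=11
(x₁, y₁) = (243, 11);  243² − 488·11² = 1 ✓
k=2:  x_2 = 243·243+488·11·11 = 118097,  y_2 = 243·11+11·243 = 5346
k=3:  x_3 = 243·118097+488·11·5346 = 57394899,  y_3 = 243·5346+11·118097 = 2598145
k=4:  x_4 = 243·57394899+488·11·2598145 = 27893802817,  y_4 = 243·2598145+11·57394899 = 1262693124

243 11
118097 5346
57394899 2598145
27893802817 1262693124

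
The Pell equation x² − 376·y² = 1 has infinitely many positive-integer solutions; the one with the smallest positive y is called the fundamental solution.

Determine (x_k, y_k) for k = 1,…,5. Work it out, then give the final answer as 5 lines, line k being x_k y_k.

2143295 110532
9187426914049 473805365880
39382732335491159615 2031009343327438668
168817626601983862467148801 8706104341013491514496240
723651950015758622280719887718975 37319499807142991581781109982932

[19; 2,1,1,3,1,…,1,2,38] for √376; ℓ=16 ⇒ convergent index 15
a_0=19:  p_0=19·1+0=19,  q_0=19·0+1=1
…
a_7=2:  p_7=2·1241+446=2928,  q_7=2·64+23=151
…
a_9=2:  p_9=2·12953+2928=28834,  q_9=2·668+151=1487
…
a_12=3:  p_12=3·99455+70621=368986,  q_12=3·5129+3642=19029
a_13=1:  p_13=1·368986+99455=468441,  q_13=1·19029+5129=24158
a_14=1:  p_14=1·468441+368986=837427,  q_14=1·24158+19029=43187
a_15=2:  p_15=2·837427+468441=2143295,  q_15=2·43187+24158=110532
fundamental: x₁=2143295, y₁=110532  (since 4593713457025 − 376·12217323024 = 1)
(x_2, y_2) = (2143295·2143295 + 376·110532·110532, 2143295·110532 + 110532·2143295) = (9187426914049, 473805365880)
(x_3, y_3) = (2143295·9187426914049 + 376·110532·473805365880, 2143295·473805365880 + 110532·9187426914049) = (39382732335491159615, 2031009343327438668)
(x_4, y_4) = (2143295·39382732335491159615 + 376·110532·2031009343327438668, 2143295·2031009343327438668 + 110532·39382732335491159615) = (168817626601983862467148801, 8706104341013491514496240)
(x_5, y_5) = (2143295·168817626601983862467148801 + 376·110532·8706104341013491514496240, 2143295·8706104341013491514496240 + 110532·168817626601983862467148801) = (723651950015758622280719887718975, 37319499807142991581781109982932)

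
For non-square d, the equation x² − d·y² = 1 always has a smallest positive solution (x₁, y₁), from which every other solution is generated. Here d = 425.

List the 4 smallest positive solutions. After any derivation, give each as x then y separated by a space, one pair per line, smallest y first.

d=425: √d = [20; 1,1,1,1,1,1,40] (ℓ=7, odd), read p_13/q_13
a_0=20:  p_0=20·1+0=20,  q_0=20·0+1=1
a_1=1:  p_1=1·20+1=21,  q_1=1·1+0=1
…
a_4=1:  p_4=1·62+41=103,  q_4=1·3+2=5
a_5=1:  p_5=1·103+62=165,  q_5=1·5+3=8
…
a_7=40:  p_7=40·268+165=10885,  q_7=40·13+8=528
…
a_11=1:  p_11=1·33191+22038=55229,  q_11=1·1610+1069=2679
a_12=1:  p_12=1·55229+33191=88420,  q_12=1·2679+1610=4289
a_13=1:  p_13=1·88420+55229=143649,  q_13=1·4289+2679=6968
(x₁, y₁) = (143649, 6968);  143649² − 425·6968² = 1 ✓
k=2:  x_2 = 143649·143649+425·6968·6968 = 41270070401,  y_2 = 143649·6968+6968·143649 = 2001892464
k=3:  x_3 = 143649·41270070401+425·6968·2001892464 = 11856808685922849,  y_3 = 143649·2001892464+6968·41270070401 = 575139701115304
k=4:  x_4 = 143649·11856808685922849+425·6968·575139701115304 = 3406437421806992601601,  y_4 = 143649·575139701115304+6968·11856808685922849 = 165236485849022716128

143649 6968
41270070401 2001892464
11856808685922849 575139701115304
3406437421806992601601 165236485849022716128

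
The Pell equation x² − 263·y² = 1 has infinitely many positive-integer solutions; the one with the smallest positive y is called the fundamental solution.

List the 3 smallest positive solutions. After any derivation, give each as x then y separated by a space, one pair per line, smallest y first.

d=263: √d = [16; 4,1,1,1,1,15,1,1,1,1,4,32] (ℓ=12, even), read p_11/q_11
i=0: a=16 ⇒ p=16, q=1
i=1: a=4 ⇒ p=65, q=4
i=2: a=1 ⇒ p=81, q=5
…
i=4: a=1 ⇒ p=227, q=14
i=5: a=1 ⇒ p=373, q=23
i=6: a=15 ⇒ p=5822, q=359
…
i=8: a=1 ⇒ p=12017, q=741
i=9: a=1 ⇒ p=18212, q=1123
i=10: a=1 ⇒ p=30229, q=1864
i=11: a=4 ⇒ p=139128, q=8579
(x₁, y₁) = (139128, 8579);  139128² − 263·8579² = 1 ✓
(x_2, y_2) = (139128·139128 + 263·8579·8579, 139128·8579 + 8579·139128) = (38713200767, 2387158224)
(x_3, y_3) = (139128·38713200767 + 263·8579·2387158224, 139128·2387158224 + 8579·38713200767) = (10772180392483224, 664241098768765)

139128 8579
38713200767 2387158224
10772180392483224 664241098768765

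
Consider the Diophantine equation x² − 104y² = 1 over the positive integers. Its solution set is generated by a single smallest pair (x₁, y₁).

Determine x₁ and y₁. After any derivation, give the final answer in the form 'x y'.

√104 = [10; 5,20, …], period ℓ=2 (even) → k=1
a_0=10:  p_0=10·1+0=10,  q_0=10·0+1=1
a_1=5:  p_1=5·10+1=51,  q_1=5·1+0=5
(x₁, y₁) = (51, 5);  51² − 104·5² = 1 ✓

51 5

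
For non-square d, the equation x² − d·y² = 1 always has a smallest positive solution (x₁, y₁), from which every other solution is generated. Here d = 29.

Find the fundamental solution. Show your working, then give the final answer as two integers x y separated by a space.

√29 = [5; 2,1,1,2,10, …], period ℓ=5 (odd) → k=9
i=0: a=5 ⇒ p=5, q=1
…
i=3: a=1 ⇒ p=27, q=5
i=4: a=2 ⇒ p=70, q=13
i=5: a=10 ⇒ p=727, q=135
…
i=7: a=1 ⇒ p=2251, q=418
i=8: a=1 ⇒ p=3775, q=701
i=9: a=2 ⇒ p=9801, q=1820
→ (9801, 1820).  Check: 9801²=96059601, 29·1820²=96059600, difference 1.

9801 1820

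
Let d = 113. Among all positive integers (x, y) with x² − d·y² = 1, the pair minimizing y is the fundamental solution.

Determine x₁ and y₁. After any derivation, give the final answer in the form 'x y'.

d=113: √d = [10; 1,1,1,2,2,1,1,1,20] (ℓ=9, odd), read p_17/q_17
step 0: (10, 1)  from 10·(1,0) + (0,1)
…
step 3: (32, 3)  from 1·(21,2) + (11,1)
step 4: (85, 8)  from 2·(32,3) + (21,2)
…
step 7: (489, 46)  from 1·(287,27) + (202,19)
step 8: (776, 73)  from 1·(489,46) + (287,27)
step 9: (16009, 1506)  from 20·(776,73) + (489,46)
…
step 11: (32794, 3085)  from 1·(16785,1579) + (16009,1506)
step 12: (49579, 4664)  from 1·(32794,3085) + (16785,1579)
…
step 15: (445435, 41903)  from 1·(313483,29490) + (131952,12413)
step 16: (758918, 71393)  from 1·(445435,41903) + (313483,29490)
step 17: (1204353, 113296)  from 1·(758918,71393) + (445435,41903)
(x₁, y₁) = (1204353, 113296);  1204353² − 113·113296² = 1 ✓

1204353 113296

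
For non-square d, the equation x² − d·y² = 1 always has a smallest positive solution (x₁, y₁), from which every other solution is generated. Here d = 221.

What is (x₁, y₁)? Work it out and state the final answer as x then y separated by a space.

1665 112

d=221: √d = [14; 1,6,2,6,1,28] (ℓ=6, even), read p_5/q_5
step 0: (14, 1)  from 14·(1,0) + (0,1)
…
step 4: (1442, 97)  from 6·(223,15) + (104,7)
step 5: (1665, 112)  from 1·(1442,97) + (223,15)
→ (1665, 112).  Check: 1665²=2772225, 221·112²=2772224, difference 1.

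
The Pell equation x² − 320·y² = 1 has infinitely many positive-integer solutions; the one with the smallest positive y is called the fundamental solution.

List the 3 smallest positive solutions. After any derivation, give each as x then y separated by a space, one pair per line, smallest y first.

[17; 1,7,1,34] for √320; ℓ=4 ⇒ convergent index 3
a_0=17:  p_0=17·1+0=17,  q_0=17·0+1=1
a_1=1:  p_1=1·17+1=18,  q_1=1·1+0=1
a_2=7:  p_2=7·18+17=143,  q_2=7·1+1=8
a_3=1:  p_3=1·143+18=161,  q_3=1·8+1=9
→ (161, 9).  Check: 161²=25921, 320·9²=25920, difference 1.
(x_2, y_2) = (161·161 + 320·9·9, 161·9 + 9·161) = (51841, 2898)
(x_3, y_3) = (161·51841 + 320·9·2898, 161·2898 + 9·51841) = (16692641, 933147)

161 9
51841 2898
16692641 933147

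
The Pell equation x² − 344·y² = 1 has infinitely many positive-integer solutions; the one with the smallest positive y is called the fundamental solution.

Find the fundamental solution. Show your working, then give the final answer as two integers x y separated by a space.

[18; 1,1,4,1,3,1,4,1,1,36] for √344; ℓ=10 ⇒ convergent index 9
a_0=18:  p_0=18·1+0=18,  q_0=18·0+1=1
…
a_2=1:  p_2=1·19+18=37,  q_2=1·1+1=2
…
a_8=1:  p_8=1·4711+983=5694,  q_8=1·254+53=307
a_9=1:  p_9=1·5694+4711=10405,  q_9=1·307+254=561
(x₁, y₁) = (10405, 561);  10405² − 344·561² = 1 ✓

10405 561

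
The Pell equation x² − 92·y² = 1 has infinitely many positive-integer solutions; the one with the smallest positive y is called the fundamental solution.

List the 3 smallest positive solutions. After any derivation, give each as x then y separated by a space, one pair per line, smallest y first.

d=92: √d = [9; 1,1,2,4,2,1,1,18] (ℓ=8, even), read p_7/q_7
k=0  a_k=9  p_k/q_k = 9/1
k=1  a_k=1  p_k/q_k = 10/1
k=2  a_k=1  p_k/q_k = 19/2
k=3  a_k=2  p_k/q_k = 48/5
k=4  a_k=4  p_k/q_k = 211/22
k=5  a_k=2  p_k/q_k = 470/49
k=6  a_k=1  p_k/q_k = 681/71
k=7  a_k=1  p_k/q_k = 1151/120
→ (1151, 120).  Check: 1151²=1324801, 92·120²=1324800, difference 1.
k=2:  x_2 = 1151·1151+92·120·120 = 2649601,  y_2 = 1151·120+120·1151 = 276240
k=3:  x_3 = 1151·2649601+92·120·276240 = 6099380351,  y_3 = 1151·276240+120·2649601 = 635904360

1151 120
2649601 276240
6099380351 635904360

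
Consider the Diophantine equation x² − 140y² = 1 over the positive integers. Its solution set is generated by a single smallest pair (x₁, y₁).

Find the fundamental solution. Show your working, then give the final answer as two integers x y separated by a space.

71 6

d=140: √d = [11; 1,4,1,22] (ℓ=4, even), read p_3/q_3
a_0=11:  p_0=11·1+0=11,  q_0=11·0+1=1
a_1=1:  p_1=1·11+1=12,  q_1=1·1+0=1
a_2=4:  p_2=4·12+11=59,  q_2=4·1+1=5
a_3=1:  p_3=1·59+12=71,  q_3=1·5+1=6
fundamental: x₁=71, y₁=6  (since 5041 − 140·36 = 1)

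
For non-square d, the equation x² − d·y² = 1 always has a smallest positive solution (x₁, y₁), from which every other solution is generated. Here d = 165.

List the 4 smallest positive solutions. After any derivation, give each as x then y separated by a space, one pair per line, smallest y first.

√165 = [12; 1,5,2,5,1,24, …], period ℓ=6 (even) → k=5
step 0: (12, 1)  from 12·(1,0) + (0,1)
step 1: (13, 1)  from 1·(12,1) + (1,0)
step 2: (77, 6)  from 5·(13,1) + (12,1)
…
step 4: (912, 71)  from 5·(167,13) + (77,6)
step 5: (1079, 84)  from 1·(912,71) + (167,13)
→ (1079, 84).  Check: 1079²=1164241, 165·84²=1164240, difference 1.
k=2:  x_2 = 1079·1079+165·84·84 = 2328481,  y_2 = 1079·84+84·1079 = 181272
k=3:  x_3 = 1079·2328481+165·84·181272 = 5024860919,  y_3 = 1079·181272+84·2328481 = 391184892
k=4:  x_4 = 1079·5024860919+165·84·391184892 = 10843647534721,  y_4 = 1079·391184892+84·5024860919 = 844176815664

1079 84
2328481 181272
5024860919 391184892
10843647534721 844176815664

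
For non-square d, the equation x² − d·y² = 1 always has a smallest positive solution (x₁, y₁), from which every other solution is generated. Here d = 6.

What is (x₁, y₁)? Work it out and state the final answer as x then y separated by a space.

5 2

d=6: √d = [2; 2,4] (ℓ=2, even), read p_1/q_1
a_0=2:  p_0=2·1+0=2,  q_0=2·0+1=1
a_1=2:  p_1=2·2+1=5,  q_1=2·1+0=2
(x₁, y₁) = (5, 2);  5² − 6·2² = 1 ✓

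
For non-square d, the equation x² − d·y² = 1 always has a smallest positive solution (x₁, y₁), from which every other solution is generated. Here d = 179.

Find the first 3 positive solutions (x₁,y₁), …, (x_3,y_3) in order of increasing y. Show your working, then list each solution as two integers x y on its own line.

4190210 313191
35115719688199 2624672120220
294284479589372473370 21995854729733779209

d=179: √d = [13; 2,1,1,1,3,…,1,2,26] (ℓ=14, even), read p_13/q_13
i=0: a=13 ⇒ p=13, q=1
i=1: a=2 ⇒ p=27, q=2
i=2: a=1 ⇒ p=40, q=3
i=3: a=1 ⇒ p=67, q=5
…
i=5: a=3 ⇒ p=388, q=29
…
i=7: a=13 ⇒ p=26999, q=2018
i=8: a=5 ⇒ p=137042, q=10243
i=9: a=3 ⇒ p=438125, q=32747
i=10: a=1 ⇒ p=575167, q=42990
…
i=12: a=1 ⇒ p=1588459, q=118727
i=13: a=2 ⇒ p=4190210, q=313191
(x₁, y₁) = (4190210, 313191);  4190210² − 179·313191² = 1 ✓
(4190210+313191√179)^2 = 35115719688199 + 2624672120220√179
(4190210+313191√179)^3 = 294284479589372473370 + 21995854729733779209√179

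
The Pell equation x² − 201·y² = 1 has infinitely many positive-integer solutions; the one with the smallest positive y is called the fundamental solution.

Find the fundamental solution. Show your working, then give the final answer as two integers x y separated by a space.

515095 36332

[14; 5,1,1,1,2,…,1,5,28] for √201; ℓ=14 ⇒ convergent index 13
a_0=14:  p_0=14·1+0=14,  q_0=14·0+1=1
…
a_2=1:  p_2=1·71+14=85,  q_2=1·5+1=6
a_3=1:  p_3=1·85+71=156,  q_3=1·6+5=11
…
a_5=2:  p_5=2·241+156=638,  q_5=2·17+11=45
…
a_7=8:  p_7=8·879+638=7670,  q_7=8·62+45=541
a_8=1:  p_8=1·7670+879=8549,  q_8=1·541+62=603
a_9=2:  p_9=2·8549+7670=24768,  q_9=2·603+541=1747
…
a_12=1:  p_12=1·58085+33317=91402,  q_12=1·4097+2350=6447
a_13=5:  p_13=5·91402+58085=515095,  q_13=5·6447+4097=36332
(x₁, y₁) = (515095, 36332);  515095² − 201·36332² = 1 ✓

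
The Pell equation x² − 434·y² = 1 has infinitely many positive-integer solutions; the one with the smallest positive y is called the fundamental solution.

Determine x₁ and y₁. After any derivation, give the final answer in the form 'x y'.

125 6

d=434: √d = [20; 1,4,1,40] (ℓ=4, even), read p_3/q_3
k=0  a_k=20  p_k/q_k = 20/1
k=1  a_k=1  p_k/q_k = 21/1
k=2  a_k=4  p_k/q_k = 104/5
k=3  a_k=1  p_k/q_k = 125/6
→ (125, 6).  Check: 125²=15625, 434·6²=15624, difference 1.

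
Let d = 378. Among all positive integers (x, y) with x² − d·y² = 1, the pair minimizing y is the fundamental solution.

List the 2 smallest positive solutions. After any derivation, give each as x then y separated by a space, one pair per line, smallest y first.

d=378: √d = [19; 2,3,1,4,1,3,2,38] (ℓ=8, even), read p_7/q_7
i=0: a=19 ⇒ p=19, q=1
…
i=4: a=4 ⇒ p=836, q=43
…
i=6: a=3 ⇒ p=3869, q=199
i=7: a=2 ⇒ p=8749, q=450
fundamental: x₁=8749, y₁=450  (since 76545001 − 378·202500 = 1)
(8749+450√378)^2 = 153090001 + 7874100√378

8749 450
153090001 7874100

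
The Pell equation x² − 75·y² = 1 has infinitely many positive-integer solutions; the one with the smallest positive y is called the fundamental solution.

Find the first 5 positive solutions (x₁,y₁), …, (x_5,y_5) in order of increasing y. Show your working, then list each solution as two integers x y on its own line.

√75 = [8; 1,1,1,16, …], period ℓ=4 (even) → k=3
i=0: a=8 ⇒ p=8, q=1
i=1: a=1 ⇒ p=9, q=1
i=2: a=1 ⇒ p=17, q=2
i=3: a=1 ⇒ p=26, q=3
→ (26, 3).  Check: 26²=676, 75·3²=675, difference 1.
(x_2, y_2) = (26·26 + 75·3·3, 26·3 + 3·26) = (1351, 156)
(x_3, y_3) = (26·1351 + 75·3·156, 26·156 + 3·1351) = (70226, 8109)
(x_4, y_4) = (26·70226 + 75·3·8109, 26·8109 + 3·70226) = (3650401, 421512)
(x_5, y_5) = (26·3650401 + 75·3·421512, 26·421512 + 3·3650401) = (189750626, 21910515)

26 3
1351 156
70226 8109
3650401 421512
189750626 21910515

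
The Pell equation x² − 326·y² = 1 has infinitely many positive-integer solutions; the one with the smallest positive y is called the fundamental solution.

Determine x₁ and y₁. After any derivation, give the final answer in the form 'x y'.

325 18

√326 → a₀=18, period (18,36); ℓ=2 even so k=1
k=0  a_k=18  p_k/q_k = 18/1
k=1  a_k=18  p_k/q_k = 325/18
fundamental: x₁=325, y₁=18  (since 105625 − 326·324 = 1)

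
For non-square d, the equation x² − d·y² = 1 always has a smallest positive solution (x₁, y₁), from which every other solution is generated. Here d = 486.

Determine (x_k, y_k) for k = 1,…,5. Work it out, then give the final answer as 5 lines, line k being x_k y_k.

[22; 22,44] for √486; ℓ=2 ⇒ convergent index 1
a_0=22:  p_0=22·1+0=22,  q_0=22·0+1=1
a_1=22:  p_1=22·22+1=485,  q_1=22·1+0=22
→ (485, 22).  Check: 485²=235225, 486·22²=235224, difference 1.
(485+22√486)^2 = 470449 + 21340√486
(485+22√486)^3 = 456335045 + 20699778√486
(485+22√486)^4 = 442644523201 + 20078763320√486
(485+22√486)^5 = 429364731169925 + 19476379720622√486

485 22
470449 21340
456335045 20699778
442644523201 20078763320
429364731169925 19476379720622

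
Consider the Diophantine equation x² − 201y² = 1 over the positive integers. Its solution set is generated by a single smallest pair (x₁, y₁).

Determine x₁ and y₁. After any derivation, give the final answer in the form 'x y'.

√201 → a₀=14, period (5,1,1,1,2,…,1,5,28); ℓ=14 even so k=13
a_0=14:  p_0=14·1+0=14,  q_0=14·0+1=1
a_1=5:  p_1=5·14+1=71,  q_1=5·1+0=5
a_2=1:  p_2=1·71+14=85,  q_2=1·5+1=6
a_3=1:  p_3=1·85+71=156,  q_3=1·6+5=11
a_4=1:  p_4=1·156+85=241,  q_4=1·11+6=17
a_5=2:  p_5=2·241+156=638,  q_5=2·17+11=45
a_6=1:  p_6=1·638+241=879,  q_6=1·45+17=62
a_7=8:  p_7=8·879+638=7670,  q_7=8·62+45=541
…
a_9=2:  p_9=2·8549+7670=24768,  q_9=2·603+541=1747
a_10=1:  p_10=1·24768+8549=33317,  q_10=1·1747+603=2350
…
a_12=1:  p_12=1·58085+33317=91402,  q_12=1·4097+2350=6447
a_13=5:  p_13=5·91402+58085=515095,  q_13=5·6447+4097=36332
(x₁, y₁) = (515095, 36332);  515095² − 201·36332² = 1 ✓

515095 36332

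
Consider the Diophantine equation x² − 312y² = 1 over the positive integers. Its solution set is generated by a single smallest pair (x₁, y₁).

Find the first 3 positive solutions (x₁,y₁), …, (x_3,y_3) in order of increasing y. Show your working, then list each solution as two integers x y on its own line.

53 3
5617 318
595349 33705

√312 → a₀=17, period (1,1,1,34); ℓ=4 even so k=3
i=0: a=17 ⇒ p=17, q=1
i=1: a=1 ⇒ p=18, q=1
i=2: a=1 ⇒ p=35, q=2
i=3: a=1 ⇒ p=53, q=3
→ (53, 3).  Check: 53²=2809, 312·3²=2808, difference 1.
k=2:  x_2 = 53·53+312·3·3 = 5617,  y_2 = 53·3+3·53 = 318
k=3:  x_3 = 53·5617+312·3·318 = 595349,  y_3 = 53·318+3·5617 = 33705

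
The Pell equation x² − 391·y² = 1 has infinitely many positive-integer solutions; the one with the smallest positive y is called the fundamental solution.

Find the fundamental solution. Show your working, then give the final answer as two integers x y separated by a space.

7338680 371133

d=391: √d = [19; 1,3,2,2,1,…,3,1,38] (ℓ=16, even), read p_15/q_15
i=0: a=19 ⇒ p=19, q=1
i=1: a=1 ⇒ p=20, q=1
…
i=3: a=2 ⇒ p=178, q=9
…
i=5: a=1 ⇒ p=613, q=31
i=6: a=1 ⇒ p=1048, q=53
…
i=14: a=3 ⇒ p=5678083, q=287153
i=15: a=1 ⇒ p=7338680, q=371133
→ (7338680, 371133).  Check: 7338680²=53856224142400, 391·371133²=53856224142399, difference 1.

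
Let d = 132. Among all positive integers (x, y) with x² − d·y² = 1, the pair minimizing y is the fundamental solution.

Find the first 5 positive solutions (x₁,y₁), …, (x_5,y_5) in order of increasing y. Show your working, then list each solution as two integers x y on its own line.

[11; 2,22] for √132; ℓ=2 ⇒ convergent index 1
step 0: (11, 1)  from 11·(1,0) + (0,1)
step 1: (23, 2)  from 2·(11,1) + (1,0)
(x₁, y₁) = (23, 2);  23² − 132·2² = 1 ✓
(x_2, y_2) = (23·23 + 132·2·2, 23·2 + 2·23) = (1057, 92)
(x_3, y_3) = (23·1057 + 132·2·92, 23·92 + 2·1057) = (48599, 4230)
(x_4, y_4) = (23·48599 + 132·2·4230, 23·4230 + 2·48599) = (2234497, 194488)
(x_5, y_5) = (23·2234497 + 132·2·194488, 23·194488 + 2·2234497) = (102738263, 8942218)

23 2
1057 92
48599 4230
2234497 194488
102738263 8942218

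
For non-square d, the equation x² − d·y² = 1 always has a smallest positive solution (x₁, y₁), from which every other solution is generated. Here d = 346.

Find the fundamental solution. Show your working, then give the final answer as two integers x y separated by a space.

√346 = [18; 1,1,1,1,36, …], period ℓ=5 (odd) → k=9
step 0: (18, 1)  from 18·(1,0) + (0,1)
step 1: (19, 1)  from 1·(18,1) + (1,0)
…
step 4: (93, 5)  from 1·(56,3) + (37,2)
step 5: (3404, 183)  from 36·(93,5) + (56,3)
step 6: (3497, 188)  from 1·(3404,183) + (93,5)
step 7: (6901, 371)  from 1·(3497,188) + (3404,183)
step 8: (10398, 559)  from 1·(6901,371) + (3497,188)
step 9: (17299, 930)  from 1·(10398,559) + (6901,371)
(x₁, y₁) = (17299, 930);  17299² − 346·930² = 1 ✓

17299 930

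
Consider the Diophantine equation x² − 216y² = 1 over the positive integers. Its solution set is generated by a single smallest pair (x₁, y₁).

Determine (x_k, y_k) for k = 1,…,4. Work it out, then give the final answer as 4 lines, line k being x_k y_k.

√216 = [14; 1,2,3,2,1,28, …], period ℓ=6 (even) → k=5
a_0=14:  p_0=14·1+0=14,  q_0=14·0+1=1
…
a_2=2:  p_2=2·15+14=44,  q_2=2·1+1=3
…
a_4=2:  p_4=2·147+44=338,  q_4=2·10+3=23
a_5=1:  p_5=1·338+147=485,  q_5=1·23+10=33
fundamental: x₁=485, y₁=33  (since 235225 − 216·1089 = 1)
(x_2, y_2) = (485·485 + 216·33·33, 485·33 + 33·485) = (470449, 32010)
(x_3, y_3) = (485·470449 + 216·33·32010, 485·32010 + 33·470449) = (456335045, 31049667)
(x_4, y_4) = (485·456335045 + 216·33·31049667, 485·31049667 + 33·456335045) = (442644523201, 30118144980)

485 33
470449 32010
456335045 31049667
442644523201 30118144980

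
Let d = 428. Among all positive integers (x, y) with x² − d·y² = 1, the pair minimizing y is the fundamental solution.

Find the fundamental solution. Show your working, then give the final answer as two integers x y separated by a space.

√428 → a₀=20, period (1,2,4,1,5,10,5,1,4,2,1,40); ℓ=12 even so k=11
k=0  a_k=20  p_k/q_k = 20/1
k=1  a_k=1  p_k/q_k = 21/1
…
k=4  a_k=1  p_k/q_k = 331/16
k=5  a_k=5  p_k/q_k = 1924/93
k=6  a_k=10  p_k/q_k = 19571/946
k=7  a_k=5  p_k/q_k = 99779/4823
k=8  a_k=1  p_k/q_k = 119350/5769
k=9  a_k=4  p_k/q_k = 577179/27899
k=10  a_k=2  p_k/q_k = 1273708/61567
k=11  a_k=1  p_k/q_k = 1850887/89466
fundamental: x₁=1850887, y₁=89466  (since 3425782686769 − 428·8004165156 = 1)

1850887 89466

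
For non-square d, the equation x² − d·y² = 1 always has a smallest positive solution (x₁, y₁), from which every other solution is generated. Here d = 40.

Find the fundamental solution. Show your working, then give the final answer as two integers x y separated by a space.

d=40: √d = [6; 3,12] (ℓ=2, even), read p_1/q_1
i=0: a=6 ⇒ p=6, q=1
i=1: a=3 ⇒ p=19, q=3
→ (19, 3).  Check: 19²=361, 40·3²=360, difference 1.

19 3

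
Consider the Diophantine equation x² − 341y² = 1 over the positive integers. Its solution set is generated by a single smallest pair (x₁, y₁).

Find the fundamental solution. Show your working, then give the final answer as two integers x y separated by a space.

10626551 575460

√341 = [18; 2,6,1,8,2,…,6,2,36, …], period ℓ=14 (even) → k=13
i=0: a=18 ⇒ p=18, q=1
i=1: a=2 ⇒ p=37, q=2
…
i=3: a=1 ⇒ p=277, q=15
…
i=5: a=2 ⇒ p=5189, q=281
i=6: a=1 ⇒ p=7645, q=414
…
i=8: a=1 ⇒ p=28124, q=1523
i=9: a=2 ⇒ p=76727, q=4155
i=10: a=8 ⇒ p=641940, q=34763
…
i=12: a=6 ⇒ p=4953942, q=268271
i=13: a=2 ⇒ p=10626551, q=575460
(x₁, y₁) = (10626551, 575460);  10626551² − 341·575460² = 1 ✓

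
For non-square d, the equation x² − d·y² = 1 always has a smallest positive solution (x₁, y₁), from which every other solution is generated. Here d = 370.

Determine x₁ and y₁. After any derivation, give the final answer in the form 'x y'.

213859 11118

√370 → a₀=19, period (4,4,38); ℓ=3 odd so k=5
k=0  a_k=19  p_k/q_k = 19/1
k=1  a_k=4  p_k/q_k = 77/4
k=2  a_k=4  p_k/q_k = 327/17
k=3  a_k=38  p_k/q_k = 12503/650
k=4  a_k=4  p_k/q_k = 50339/2617
k=5  a_k=4  p_k/q_k = 213859/11118
(x₁, y₁) = (213859, 11118);  213859² − 370·11118² = 1 ✓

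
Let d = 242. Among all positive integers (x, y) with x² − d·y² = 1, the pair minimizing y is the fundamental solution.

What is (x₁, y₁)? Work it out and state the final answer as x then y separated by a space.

[15; 1,1,3,1,14,1,3,1,1,30] for √242; ℓ=10 ⇒ convergent index 9
step 0: (15, 1)  from 15·(1,0) + (0,1)
…
step 2: (31, 2)  from 1·(16,1) + (15,1)
…
step 7: (8696, 559)  from 3·(2209,142) + (2069,133)
step 8: (10905, 701)  from 1·(8696,559) + (2209,142)
step 9: (19601, 1260)  from 1·(10905,701) + (8696,559)
fundamental: x₁=19601, y₁=1260  (since 384199201 − 242·1587600 = 1)

19601 1260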